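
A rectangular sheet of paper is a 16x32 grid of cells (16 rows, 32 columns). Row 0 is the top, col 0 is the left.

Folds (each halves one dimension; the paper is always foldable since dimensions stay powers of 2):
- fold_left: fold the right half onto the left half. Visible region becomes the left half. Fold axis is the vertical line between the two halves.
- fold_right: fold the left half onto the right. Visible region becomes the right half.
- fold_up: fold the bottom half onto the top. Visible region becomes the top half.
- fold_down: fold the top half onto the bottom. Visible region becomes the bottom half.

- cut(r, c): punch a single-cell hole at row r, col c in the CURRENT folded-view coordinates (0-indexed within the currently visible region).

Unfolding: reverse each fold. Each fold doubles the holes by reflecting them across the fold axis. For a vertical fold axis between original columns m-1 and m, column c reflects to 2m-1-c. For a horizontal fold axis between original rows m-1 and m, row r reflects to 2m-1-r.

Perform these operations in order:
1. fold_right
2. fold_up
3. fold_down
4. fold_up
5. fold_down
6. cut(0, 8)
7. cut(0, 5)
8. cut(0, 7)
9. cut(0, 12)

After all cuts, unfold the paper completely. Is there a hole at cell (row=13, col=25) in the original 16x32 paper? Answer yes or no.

Op 1 fold_right: fold axis v@16; visible region now rows[0,16) x cols[16,32) = 16x16
Op 2 fold_up: fold axis h@8; visible region now rows[0,8) x cols[16,32) = 8x16
Op 3 fold_down: fold axis h@4; visible region now rows[4,8) x cols[16,32) = 4x16
Op 4 fold_up: fold axis h@6; visible region now rows[4,6) x cols[16,32) = 2x16
Op 5 fold_down: fold axis h@5; visible region now rows[5,6) x cols[16,32) = 1x16
Op 6 cut(0, 8): punch at orig (5,24); cuts so far [(5, 24)]; region rows[5,6) x cols[16,32) = 1x16
Op 7 cut(0, 5): punch at orig (5,21); cuts so far [(5, 21), (5, 24)]; region rows[5,6) x cols[16,32) = 1x16
Op 8 cut(0, 7): punch at orig (5,23); cuts so far [(5, 21), (5, 23), (5, 24)]; region rows[5,6) x cols[16,32) = 1x16
Op 9 cut(0, 12): punch at orig (5,28); cuts so far [(5, 21), (5, 23), (5, 24), (5, 28)]; region rows[5,6) x cols[16,32) = 1x16
Unfold 1 (reflect across h@5): 8 holes -> [(4, 21), (4, 23), (4, 24), (4, 28), (5, 21), (5, 23), (5, 24), (5, 28)]
Unfold 2 (reflect across h@6): 16 holes -> [(4, 21), (4, 23), (4, 24), (4, 28), (5, 21), (5, 23), (5, 24), (5, 28), (6, 21), (6, 23), (6, 24), (6, 28), (7, 21), (7, 23), (7, 24), (7, 28)]
Unfold 3 (reflect across h@4): 32 holes -> [(0, 21), (0, 23), (0, 24), (0, 28), (1, 21), (1, 23), (1, 24), (1, 28), (2, 21), (2, 23), (2, 24), (2, 28), (3, 21), (3, 23), (3, 24), (3, 28), (4, 21), (4, 23), (4, 24), (4, 28), (5, 21), (5, 23), (5, 24), (5, 28), (6, 21), (6, 23), (6, 24), (6, 28), (7, 21), (7, 23), (7, 24), (7, 28)]
Unfold 4 (reflect across h@8): 64 holes -> [(0, 21), (0, 23), (0, 24), (0, 28), (1, 21), (1, 23), (1, 24), (1, 28), (2, 21), (2, 23), (2, 24), (2, 28), (3, 21), (3, 23), (3, 24), (3, 28), (4, 21), (4, 23), (4, 24), (4, 28), (5, 21), (5, 23), (5, 24), (5, 28), (6, 21), (6, 23), (6, 24), (6, 28), (7, 21), (7, 23), (7, 24), (7, 28), (8, 21), (8, 23), (8, 24), (8, 28), (9, 21), (9, 23), (9, 24), (9, 28), (10, 21), (10, 23), (10, 24), (10, 28), (11, 21), (11, 23), (11, 24), (11, 28), (12, 21), (12, 23), (12, 24), (12, 28), (13, 21), (13, 23), (13, 24), (13, 28), (14, 21), (14, 23), (14, 24), (14, 28), (15, 21), (15, 23), (15, 24), (15, 28)]
Unfold 5 (reflect across v@16): 128 holes -> [(0, 3), (0, 7), (0, 8), (0, 10), (0, 21), (0, 23), (0, 24), (0, 28), (1, 3), (1, 7), (1, 8), (1, 10), (1, 21), (1, 23), (1, 24), (1, 28), (2, 3), (2, 7), (2, 8), (2, 10), (2, 21), (2, 23), (2, 24), (2, 28), (3, 3), (3, 7), (3, 8), (3, 10), (3, 21), (3, 23), (3, 24), (3, 28), (4, 3), (4, 7), (4, 8), (4, 10), (4, 21), (4, 23), (4, 24), (4, 28), (5, 3), (5, 7), (5, 8), (5, 10), (5, 21), (5, 23), (5, 24), (5, 28), (6, 3), (6, 7), (6, 8), (6, 10), (6, 21), (6, 23), (6, 24), (6, 28), (7, 3), (7, 7), (7, 8), (7, 10), (7, 21), (7, 23), (7, 24), (7, 28), (8, 3), (8, 7), (8, 8), (8, 10), (8, 21), (8, 23), (8, 24), (8, 28), (9, 3), (9, 7), (9, 8), (9, 10), (9, 21), (9, 23), (9, 24), (9, 28), (10, 3), (10, 7), (10, 8), (10, 10), (10, 21), (10, 23), (10, 24), (10, 28), (11, 3), (11, 7), (11, 8), (11, 10), (11, 21), (11, 23), (11, 24), (11, 28), (12, 3), (12, 7), (12, 8), (12, 10), (12, 21), (12, 23), (12, 24), (12, 28), (13, 3), (13, 7), (13, 8), (13, 10), (13, 21), (13, 23), (13, 24), (13, 28), (14, 3), (14, 7), (14, 8), (14, 10), (14, 21), (14, 23), (14, 24), (14, 28), (15, 3), (15, 7), (15, 8), (15, 10), (15, 21), (15, 23), (15, 24), (15, 28)]
Holes: [(0, 3), (0, 7), (0, 8), (0, 10), (0, 21), (0, 23), (0, 24), (0, 28), (1, 3), (1, 7), (1, 8), (1, 10), (1, 21), (1, 23), (1, 24), (1, 28), (2, 3), (2, 7), (2, 8), (2, 10), (2, 21), (2, 23), (2, 24), (2, 28), (3, 3), (3, 7), (3, 8), (3, 10), (3, 21), (3, 23), (3, 24), (3, 28), (4, 3), (4, 7), (4, 8), (4, 10), (4, 21), (4, 23), (4, 24), (4, 28), (5, 3), (5, 7), (5, 8), (5, 10), (5, 21), (5, 23), (5, 24), (5, 28), (6, 3), (6, 7), (6, 8), (6, 10), (6, 21), (6, 23), (6, 24), (6, 28), (7, 3), (7, 7), (7, 8), (7, 10), (7, 21), (7, 23), (7, 24), (7, 28), (8, 3), (8, 7), (8, 8), (8, 10), (8, 21), (8, 23), (8, 24), (8, 28), (9, 3), (9, 7), (9, 8), (9, 10), (9, 21), (9, 23), (9, 24), (9, 28), (10, 3), (10, 7), (10, 8), (10, 10), (10, 21), (10, 23), (10, 24), (10, 28), (11, 3), (11, 7), (11, 8), (11, 10), (11, 21), (11, 23), (11, 24), (11, 28), (12, 3), (12, 7), (12, 8), (12, 10), (12, 21), (12, 23), (12, 24), (12, 28), (13, 3), (13, 7), (13, 8), (13, 10), (13, 21), (13, 23), (13, 24), (13, 28), (14, 3), (14, 7), (14, 8), (14, 10), (14, 21), (14, 23), (14, 24), (14, 28), (15, 3), (15, 7), (15, 8), (15, 10), (15, 21), (15, 23), (15, 24), (15, 28)]

Answer: no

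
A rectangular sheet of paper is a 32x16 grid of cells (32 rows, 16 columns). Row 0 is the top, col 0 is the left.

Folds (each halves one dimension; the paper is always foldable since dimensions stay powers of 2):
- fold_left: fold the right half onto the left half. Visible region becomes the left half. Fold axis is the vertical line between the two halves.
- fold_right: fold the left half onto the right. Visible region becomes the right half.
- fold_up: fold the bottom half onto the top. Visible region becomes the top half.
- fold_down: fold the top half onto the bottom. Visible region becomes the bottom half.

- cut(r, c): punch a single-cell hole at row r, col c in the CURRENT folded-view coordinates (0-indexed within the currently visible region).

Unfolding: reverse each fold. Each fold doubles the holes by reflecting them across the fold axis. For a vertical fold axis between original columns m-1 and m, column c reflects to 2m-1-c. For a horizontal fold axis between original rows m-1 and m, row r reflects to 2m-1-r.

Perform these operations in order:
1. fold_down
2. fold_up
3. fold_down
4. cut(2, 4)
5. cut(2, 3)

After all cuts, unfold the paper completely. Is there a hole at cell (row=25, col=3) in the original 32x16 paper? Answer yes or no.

Answer: yes

Derivation:
Op 1 fold_down: fold axis h@16; visible region now rows[16,32) x cols[0,16) = 16x16
Op 2 fold_up: fold axis h@24; visible region now rows[16,24) x cols[0,16) = 8x16
Op 3 fold_down: fold axis h@20; visible region now rows[20,24) x cols[0,16) = 4x16
Op 4 cut(2, 4): punch at orig (22,4); cuts so far [(22, 4)]; region rows[20,24) x cols[0,16) = 4x16
Op 5 cut(2, 3): punch at orig (22,3); cuts so far [(22, 3), (22, 4)]; region rows[20,24) x cols[0,16) = 4x16
Unfold 1 (reflect across h@20): 4 holes -> [(17, 3), (17, 4), (22, 3), (22, 4)]
Unfold 2 (reflect across h@24): 8 holes -> [(17, 3), (17, 4), (22, 3), (22, 4), (25, 3), (25, 4), (30, 3), (30, 4)]
Unfold 3 (reflect across h@16): 16 holes -> [(1, 3), (1, 4), (6, 3), (6, 4), (9, 3), (9, 4), (14, 3), (14, 4), (17, 3), (17, 4), (22, 3), (22, 4), (25, 3), (25, 4), (30, 3), (30, 4)]
Holes: [(1, 3), (1, 4), (6, 3), (6, 4), (9, 3), (9, 4), (14, 3), (14, 4), (17, 3), (17, 4), (22, 3), (22, 4), (25, 3), (25, 4), (30, 3), (30, 4)]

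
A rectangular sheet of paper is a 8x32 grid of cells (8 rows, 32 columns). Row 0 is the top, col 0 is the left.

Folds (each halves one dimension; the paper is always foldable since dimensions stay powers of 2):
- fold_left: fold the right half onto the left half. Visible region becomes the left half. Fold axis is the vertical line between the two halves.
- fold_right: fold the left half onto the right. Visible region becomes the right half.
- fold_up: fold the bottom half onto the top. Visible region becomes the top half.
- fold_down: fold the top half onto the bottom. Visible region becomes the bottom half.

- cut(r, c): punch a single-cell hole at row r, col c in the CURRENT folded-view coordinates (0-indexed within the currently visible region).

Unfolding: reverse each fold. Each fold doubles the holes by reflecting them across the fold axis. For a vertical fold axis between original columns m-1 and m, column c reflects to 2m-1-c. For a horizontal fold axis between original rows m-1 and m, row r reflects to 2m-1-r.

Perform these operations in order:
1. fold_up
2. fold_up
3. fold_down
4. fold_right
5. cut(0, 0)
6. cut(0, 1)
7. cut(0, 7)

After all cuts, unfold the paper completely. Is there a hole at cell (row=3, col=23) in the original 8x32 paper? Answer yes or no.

Op 1 fold_up: fold axis h@4; visible region now rows[0,4) x cols[0,32) = 4x32
Op 2 fold_up: fold axis h@2; visible region now rows[0,2) x cols[0,32) = 2x32
Op 3 fold_down: fold axis h@1; visible region now rows[1,2) x cols[0,32) = 1x32
Op 4 fold_right: fold axis v@16; visible region now rows[1,2) x cols[16,32) = 1x16
Op 5 cut(0, 0): punch at orig (1,16); cuts so far [(1, 16)]; region rows[1,2) x cols[16,32) = 1x16
Op 6 cut(0, 1): punch at orig (1,17); cuts so far [(1, 16), (1, 17)]; region rows[1,2) x cols[16,32) = 1x16
Op 7 cut(0, 7): punch at orig (1,23); cuts so far [(1, 16), (1, 17), (1, 23)]; region rows[1,2) x cols[16,32) = 1x16
Unfold 1 (reflect across v@16): 6 holes -> [(1, 8), (1, 14), (1, 15), (1, 16), (1, 17), (1, 23)]
Unfold 2 (reflect across h@1): 12 holes -> [(0, 8), (0, 14), (0, 15), (0, 16), (0, 17), (0, 23), (1, 8), (1, 14), (1, 15), (1, 16), (1, 17), (1, 23)]
Unfold 3 (reflect across h@2): 24 holes -> [(0, 8), (0, 14), (0, 15), (0, 16), (0, 17), (0, 23), (1, 8), (1, 14), (1, 15), (1, 16), (1, 17), (1, 23), (2, 8), (2, 14), (2, 15), (2, 16), (2, 17), (2, 23), (3, 8), (3, 14), (3, 15), (3, 16), (3, 17), (3, 23)]
Unfold 4 (reflect across h@4): 48 holes -> [(0, 8), (0, 14), (0, 15), (0, 16), (0, 17), (0, 23), (1, 8), (1, 14), (1, 15), (1, 16), (1, 17), (1, 23), (2, 8), (2, 14), (2, 15), (2, 16), (2, 17), (2, 23), (3, 8), (3, 14), (3, 15), (3, 16), (3, 17), (3, 23), (4, 8), (4, 14), (4, 15), (4, 16), (4, 17), (4, 23), (5, 8), (5, 14), (5, 15), (5, 16), (5, 17), (5, 23), (6, 8), (6, 14), (6, 15), (6, 16), (6, 17), (6, 23), (7, 8), (7, 14), (7, 15), (7, 16), (7, 17), (7, 23)]
Holes: [(0, 8), (0, 14), (0, 15), (0, 16), (0, 17), (0, 23), (1, 8), (1, 14), (1, 15), (1, 16), (1, 17), (1, 23), (2, 8), (2, 14), (2, 15), (2, 16), (2, 17), (2, 23), (3, 8), (3, 14), (3, 15), (3, 16), (3, 17), (3, 23), (4, 8), (4, 14), (4, 15), (4, 16), (4, 17), (4, 23), (5, 8), (5, 14), (5, 15), (5, 16), (5, 17), (5, 23), (6, 8), (6, 14), (6, 15), (6, 16), (6, 17), (6, 23), (7, 8), (7, 14), (7, 15), (7, 16), (7, 17), (7, 23)]

Answer: yes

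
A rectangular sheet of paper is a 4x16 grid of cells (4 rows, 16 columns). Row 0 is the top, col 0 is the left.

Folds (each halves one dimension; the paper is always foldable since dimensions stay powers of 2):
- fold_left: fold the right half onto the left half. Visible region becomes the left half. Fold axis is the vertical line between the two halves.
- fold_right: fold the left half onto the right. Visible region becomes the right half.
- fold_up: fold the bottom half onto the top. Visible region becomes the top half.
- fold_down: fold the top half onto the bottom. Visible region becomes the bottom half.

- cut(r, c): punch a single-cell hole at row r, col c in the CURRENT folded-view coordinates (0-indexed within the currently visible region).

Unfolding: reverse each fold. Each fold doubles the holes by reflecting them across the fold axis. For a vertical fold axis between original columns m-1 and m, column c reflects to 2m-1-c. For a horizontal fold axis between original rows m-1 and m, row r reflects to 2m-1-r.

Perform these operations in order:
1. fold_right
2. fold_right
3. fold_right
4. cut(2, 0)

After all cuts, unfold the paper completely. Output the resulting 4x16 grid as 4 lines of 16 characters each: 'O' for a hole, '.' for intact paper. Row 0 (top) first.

Answer: ................
................
.OO..OO..OO..OO.
................

Derivation:
Op 1 fold_right: fold axis v@8; visible region now rows[0,4) x cols[8,16) = 4x8
Op 2 fold_right: fold axis v@12; visible region now rows[0,4) x cols[12,16) = 4x4
Op 3 fold_right: fold axis v@14; visible region now rows[0,4) x cols[14,16) = 4x2
Op 4 cut(2, 0): punch at orig (2,14); cuts so far [(2, 14)]; region rows[0,4) x cols[14,16) = 4x2
Unfold 1 (reflect across v@14): 2 holes -> [(2, 13), (2, 14)]
Unfold 2 (reflect across v@12): 4 holes -> [(2, 9), (2, 10), (2, 13), (2, 14)]
Unfold 3 (reflect across v@8): 8 holes -> [(2, 1), (2, 2), (2, 5), (2, 6), (2, 9), (2, 10), (2, 13), (2, 14)]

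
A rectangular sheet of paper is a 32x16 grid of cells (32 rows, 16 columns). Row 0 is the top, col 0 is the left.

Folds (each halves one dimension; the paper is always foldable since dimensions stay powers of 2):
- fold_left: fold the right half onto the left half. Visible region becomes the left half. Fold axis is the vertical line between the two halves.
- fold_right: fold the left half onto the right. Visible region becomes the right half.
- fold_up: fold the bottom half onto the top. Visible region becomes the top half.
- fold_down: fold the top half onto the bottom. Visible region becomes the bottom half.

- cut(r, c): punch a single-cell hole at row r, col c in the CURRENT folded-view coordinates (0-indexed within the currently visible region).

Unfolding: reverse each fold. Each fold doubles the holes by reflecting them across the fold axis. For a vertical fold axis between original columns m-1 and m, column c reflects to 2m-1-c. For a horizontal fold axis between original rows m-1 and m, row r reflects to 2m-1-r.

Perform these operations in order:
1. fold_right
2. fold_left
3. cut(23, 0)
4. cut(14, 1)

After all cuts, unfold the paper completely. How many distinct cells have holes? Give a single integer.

Answer: 8

Derivation:
Op 1 fold_right: fold axis v@8; visible region now rows[0,32) x cols[8,16) = 32x8
Op 2 fold_left: fold axis v@12; visible region now rows[0,32) x cols[8,12) = 32x4
Op 3 cut(23, 0): punch at orig (23,8); cuts so far [(23, 8)]; region rows[0,32) x cols[8,12) = 32x4
Op 4 cut(14, 1): punch at orig (14,9); cuts so far [(14, 9), (23, 8)]; region rows[0,32) x cols[8,12) = 32x4
Unfold 1 (reflect across v@12): 4 holes -> [(14, 9), (14, 14), (23, 8), (23, 15)]
Unfold 2 (reflect across v@8): 8 holes -> [(14, 1), (14, 6), (14, 9), (14, 14), (23, 0), (23, 7), (23, 8), (23, 15)]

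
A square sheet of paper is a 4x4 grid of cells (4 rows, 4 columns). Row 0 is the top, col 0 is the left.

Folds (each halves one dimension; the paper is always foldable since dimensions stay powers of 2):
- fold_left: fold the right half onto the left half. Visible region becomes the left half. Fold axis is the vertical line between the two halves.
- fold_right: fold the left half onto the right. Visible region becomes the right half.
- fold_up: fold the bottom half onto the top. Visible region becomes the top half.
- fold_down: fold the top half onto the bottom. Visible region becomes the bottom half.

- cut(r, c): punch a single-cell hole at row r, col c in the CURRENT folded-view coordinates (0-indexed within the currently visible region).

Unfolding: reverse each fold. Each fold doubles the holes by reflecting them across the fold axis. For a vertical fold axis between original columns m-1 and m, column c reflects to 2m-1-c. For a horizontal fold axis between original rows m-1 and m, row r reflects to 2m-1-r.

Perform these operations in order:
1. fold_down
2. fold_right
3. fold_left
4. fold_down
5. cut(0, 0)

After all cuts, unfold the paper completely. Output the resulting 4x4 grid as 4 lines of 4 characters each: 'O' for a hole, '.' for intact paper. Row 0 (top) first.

Op 1 fold_down: fold axis h@2; visible region now rows[2,4) x cols[0,4) = 2x4
Op 2 fold_right: fold axis v@2; visible region now rows[2,4) x cols[2,4) = 2x2
Op 3 fold_left: fold axis v@3; visible region now rows[2,4) x cols[2,3) = 2x1
Op 4 fold_down: fold axis h@3; visible region now rows[3,4) x cols[2,3) = 1x1
Op 5 cut(0, 0): punch at orig (3,2); cuts so far [(3, 2)]; region rows[3,4) x cols[2,3) = 1x1
Unfold 1 (reflect across h@3): 2 holes -> [(2, 2), (3, 2)]
Unfold 2 (reflect across v@3): 4 holes -> [(2, 2), (2, 3), (3, 2), (3, 3)]
Unfold 3 (reflect across v@2): 8 holes -> [(2, 0), (2, 1), (2, 2), (2, 3), (3, 0), (3, 1), (3, 2), (3, 3)]
Unfold 4 (reflect across h@2): 16 holes -> [(0, 0), (0, 1), (0, 2), (0, 3), (1, 0), (1, 1), (1, 2), (1, 3), (2, 0), (2, 1), (2, 2), (2, 3), (3, 0), (3, 1), (3, 2), (3, 3)]

Answer: OOOO
OOOO
OOOO
OOOO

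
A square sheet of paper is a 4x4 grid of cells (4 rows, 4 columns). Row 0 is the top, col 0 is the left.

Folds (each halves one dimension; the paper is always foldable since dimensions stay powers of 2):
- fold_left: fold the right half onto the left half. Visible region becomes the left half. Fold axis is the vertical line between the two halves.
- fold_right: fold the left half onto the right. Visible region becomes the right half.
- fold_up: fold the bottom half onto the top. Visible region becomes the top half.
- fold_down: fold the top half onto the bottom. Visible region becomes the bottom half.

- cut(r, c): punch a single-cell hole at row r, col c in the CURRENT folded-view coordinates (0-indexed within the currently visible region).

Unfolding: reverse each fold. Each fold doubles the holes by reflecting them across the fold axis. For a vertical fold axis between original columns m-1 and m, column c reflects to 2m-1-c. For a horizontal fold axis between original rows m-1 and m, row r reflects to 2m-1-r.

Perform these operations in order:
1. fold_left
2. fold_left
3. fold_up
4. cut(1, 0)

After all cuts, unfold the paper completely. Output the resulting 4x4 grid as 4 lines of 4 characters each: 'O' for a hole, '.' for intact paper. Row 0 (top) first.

Op 1 fold_left: fold axis v@2; visible region now rows[0,4) x cols[0,2) = 4x2
Op 2 fold_left: fold axis v@1; visible region now rows[0,4) x cols[0,1) = 4x1
Op 3 fold_up: fold axis h@2; visible region now rows[0,2) x cols[0,1) = 2x1
Op 4 cut(1, 0): punch at orig (1,0); cuts so far [(1, 0)]; region rows[0,2) x cols[0,1) = 2x1
Unfold 1 (reflect across h@2): 2 holes -> [(1, 0), (2, 0)]
Unfold 2 (reflect across v@1): 4 holes -> [(1, 0), (1, 1), (2, 0), (2, 1)]
Unfold 3 (reflect across v@2): 8 holes -> [(1, 0), (1, 1), (1, 2), (1, 3), (2, 0), (2, 1), (2, 2), (2, 3)]

Answer: ....
OOOO
OOOO
....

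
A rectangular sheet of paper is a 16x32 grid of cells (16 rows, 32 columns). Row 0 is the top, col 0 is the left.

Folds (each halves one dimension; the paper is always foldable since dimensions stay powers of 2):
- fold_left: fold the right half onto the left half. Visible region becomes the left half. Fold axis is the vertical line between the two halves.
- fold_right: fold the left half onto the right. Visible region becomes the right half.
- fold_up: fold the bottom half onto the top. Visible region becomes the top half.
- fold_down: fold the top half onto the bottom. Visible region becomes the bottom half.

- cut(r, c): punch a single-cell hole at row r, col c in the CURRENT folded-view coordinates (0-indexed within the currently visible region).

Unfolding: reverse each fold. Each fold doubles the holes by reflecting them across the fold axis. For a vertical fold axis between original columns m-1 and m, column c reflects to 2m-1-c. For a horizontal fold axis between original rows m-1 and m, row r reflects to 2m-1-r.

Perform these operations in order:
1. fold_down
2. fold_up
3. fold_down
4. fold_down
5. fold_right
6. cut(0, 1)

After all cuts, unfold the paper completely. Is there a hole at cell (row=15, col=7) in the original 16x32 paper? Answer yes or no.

Op 1 fold_down: fold axis h@8; visible region now rows[8,16) x cols[0,32) = 8x32
Op 2 fold_up: fold axis h@12; visible region now rows[8,12) x cols[0,32) = 4x32
Op 3 fold_down: fold axis h@10; visible region now rows[10,12) x cols[0,32) = 2x32
Op 4 fold_down: fold axis h@11; visible region now rows[11,12) x cols[0,32) = 1x32
Op 5 fold_right: fold axis v@16; visible region now rows[11,12) x cols[16,32) = 1x16
Op 6 cut(0, 1): punch at orig (11,17); cuts so far [(11, 17)]; region rows[11,12) x cols[16,32) = 1x16
Unfold 1 (reflect across v@16): 2 holes -> [(11, 14), (11, 17)]
Unfold 2 (reflect across h@11): 4 holes -> [(10, 14), (10, 17), (11, 14), (11, 17)]
Unfold 3 (reflect across h@10): 8 holes -> [(8, 14), (8, 17), (9, 14), (9, 17), (10, 14), (10, 17), (11, 14), (11, 17)]
Unfold 4 (reflect across h@12): 16 holes -> [(8, 14), (8, 17), (9, 14), (9, 17), (10, 14), (10, 17), (11, 14), (11, 17), (12, 14), (12, 17), (13, 14), (13, 17), (14, 14), (14, 17), (15, 14), (15, 17)]
Unfold 5 (reflect across h@8): 32 holes -> [(0, 14), (0, 17), (1, 14), (1, 17), (2, 14), (2, 17), (3, 14), (3, 17), (4, 14), (4, 17), (5, 14), (5, 17), (6, 14), (6, 17), (7, 14), (7, 17), (8, 14), (8, 17), (9, 14), (9, 17), (10, 14), (10, 17), (11, 14), (11, 17), (12, 14), (12, 17), (13, 14), (13, 17), (14, 14), (14, 17), (15, 14), (15, 17)]
Holes: [(0, 14), (0, 17), (1, 14), (1, 17), (2, 14), (2, 17), (3, 14), (3, 17), (4, 14), (4, 17), (5, 14), (5, 17), (6, 14), (6, 17), (7, 14), (7, 17), (8, 14), (8, 17), (9, 14), (9, 17), (10, 14), (10, 17), (11, 14), (11, 17), (12, 14), (12, 17), (13, 14), (13, 17), (14, 14), (14, 17), (15, 14), (15, 17)]

Answer: no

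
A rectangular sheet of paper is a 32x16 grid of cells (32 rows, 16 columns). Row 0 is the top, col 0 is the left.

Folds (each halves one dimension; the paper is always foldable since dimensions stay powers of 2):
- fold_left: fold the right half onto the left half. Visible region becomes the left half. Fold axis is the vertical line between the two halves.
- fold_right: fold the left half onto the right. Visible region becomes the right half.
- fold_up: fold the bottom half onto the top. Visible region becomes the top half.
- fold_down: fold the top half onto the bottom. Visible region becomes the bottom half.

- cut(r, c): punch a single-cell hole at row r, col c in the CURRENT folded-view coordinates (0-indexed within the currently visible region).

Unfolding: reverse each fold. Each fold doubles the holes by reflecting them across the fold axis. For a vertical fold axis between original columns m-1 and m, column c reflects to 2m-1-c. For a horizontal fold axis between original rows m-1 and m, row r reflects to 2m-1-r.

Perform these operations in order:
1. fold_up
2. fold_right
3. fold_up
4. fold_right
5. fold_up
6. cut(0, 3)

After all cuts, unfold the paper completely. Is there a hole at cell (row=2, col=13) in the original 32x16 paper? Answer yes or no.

Op 1 fold_up: fold axis h@16; visible region now rows[0,16) x cols[0,16) = 16x16
Op 2 fold_right: fold axis v@8; visible region now rows[0,16) x cols[8,16) = 16x8
Op 3 fold_up: fold axis h@8; visible region now rows[0,8) x cols[8,16) = 8x8
Op 4 fold_right: fold axis v@12; visible region now rows[0,8) x cols[12,16) = 8x4
Op 5 fold_up: fold axis h@4; visible region now rows[0,4) x cols[12,16) = 4x4
Op 6 cut(0, 3): punch at orig (0,15); cuts so far [(0, 15)]; region rows[0,4) x cols[12,16) = 4x4
Unfold 1 (reflect across h@4): 2 holes -> [(0, 15), (7, 15)]
Unfold 2 (reflect across v@12): 4 holes -> [(0, 8), (0, 15), (7, 8), (7, 15)]
Unfold 3 (reflect across h@8): 8 holes -> [(0, 8), (0, 15), (7, 8), (7, 15), (8, 8), (8, 15), (15, 8), (15, 15)]
Unfold 4 (reflect across v@8): 16 holes -> [(0, 0), (0, 7), (0, 8), (0, 15), (7, 0), (7, 7), (7, 8), (7, 15), (8, 0), (8, 7), (8, 8), (8, 15), (15, 0), (15, 7), (15, 8), (15, 15)]
Unfold 5 (reflect across h@16): 32 holes -> [(0, 0), (0, 7), (0, 8), (0, 15), (7, 0), (7, 7), (7, 8), (7, 15), (8, 0), (8, 7), (8, 8), (8, 15), (15, 0), (15, 7), (15, 8), (15, 15), (16, 0), (16, 7), (16, 8), (16, 15), (23, 0), (23, 7), (23, 8), (23, 15), (24, 0), (24, 7), (24, 8), (24, 15), (31, 0), (31, 7), (31, 8), (31, 15)]
Holes: [(0, 0), (0, 7), (0, 8), (0, 15), (7, 0), (7, 7), (7, 8), (7, 15), (8, 0), (8, 7), (8, 8), (8, 15), (15, 0), (15, 7), (15, 8), (15, 15), (16, 0), (16, 7), (16, 8), (16, 15), (23, 0), (23, 7), (23, 8), (23, 15), (24, 0), (24, 7), (24, 8), (24, 15), (31, 0), (31, 7), (31, 8), (31, 15)]

Answer: no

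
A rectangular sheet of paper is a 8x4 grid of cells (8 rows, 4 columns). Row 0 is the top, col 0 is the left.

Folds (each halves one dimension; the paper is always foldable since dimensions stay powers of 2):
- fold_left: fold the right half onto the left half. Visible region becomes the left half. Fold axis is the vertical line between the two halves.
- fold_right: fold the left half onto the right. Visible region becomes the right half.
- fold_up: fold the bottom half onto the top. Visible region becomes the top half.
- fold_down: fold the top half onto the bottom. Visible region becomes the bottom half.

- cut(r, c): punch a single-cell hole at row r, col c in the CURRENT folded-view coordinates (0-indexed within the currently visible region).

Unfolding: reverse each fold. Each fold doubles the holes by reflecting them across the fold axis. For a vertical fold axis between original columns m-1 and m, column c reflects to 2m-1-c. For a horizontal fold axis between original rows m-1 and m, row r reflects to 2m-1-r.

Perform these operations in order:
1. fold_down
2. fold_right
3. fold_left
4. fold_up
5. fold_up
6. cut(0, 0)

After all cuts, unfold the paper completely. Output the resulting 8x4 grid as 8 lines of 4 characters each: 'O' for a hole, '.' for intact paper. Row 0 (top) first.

Answer: OOOO
OOOO
OOOO
OOOO
OOOO
OOOO
OOOO
OOOO

Derivation:
Op 1 fold_down: fold axis h@4; visible region now rows[4,8) x cols[0,4) = 4x4
Op 2 fold_right: fold axis v@2; visible region now rows[4,8) x cols[2,4) = 4x2
Op 3 fold_left: fold axis v@3; visible region now rows[4,8) x cols[2,3) = 4x1
Op 4 fold_up: fold axis h@6; visible region now rows[4,6) x cols[2,3) = 2x1
Op 5 fold_up: fold axis h@5; visible region now rows[4,5) x cols[2,3) = 1x1
Op 6 cut(0, 0): punch at orig (4,2); cuts so far [(4, 2)]; region rows[4,5) x cols[2,3) = 1x1
Unfold 1 (reflect across h@5): 2 holes -> [(4, 2), (5, 2)]
Unfold 2 (reflect across h@6): 4 holes -> [(4, 2), (5, 2), (6, 2), (7, 2)]
Unfold 3 (reflect across v@3): 8 holes -> [(4, 2), (4, 3), (5, 2), (5, 3), (6, 2), (6, 3), (7, 2), (7, 3)]
Unfold 4 (reflect across v@2): 16 holes -> [(4, 0), (4, 1), (4, 2), (4, 3), (5, 0), (5, 1), (5, 2), (5, 3), (6, 0), (6, 1), (6, 2), (6, 3), (7, 0), (7, 1), (7, 2), (7, 3)]
Unfold 5 (reflect across h@4): 32 holes -> [(0, 0), (0, 1), (0, 2), (0, 3), (1, 0), (1, 1), (1, 2), (1, 3), (2, 0), (2, 1), (2, 2), (2, 3), (3, 0), (3, 1), (3, 2), (3, 3), (4, 0), (4, 1), (4, 2), (4, 3), (5, 0), (5, 1), (5, 2), (5, 3), (6, 0), (6, 1), (6, 2), (6, 3), (7, 0), (7, 1), (7, 2), (7, 3)]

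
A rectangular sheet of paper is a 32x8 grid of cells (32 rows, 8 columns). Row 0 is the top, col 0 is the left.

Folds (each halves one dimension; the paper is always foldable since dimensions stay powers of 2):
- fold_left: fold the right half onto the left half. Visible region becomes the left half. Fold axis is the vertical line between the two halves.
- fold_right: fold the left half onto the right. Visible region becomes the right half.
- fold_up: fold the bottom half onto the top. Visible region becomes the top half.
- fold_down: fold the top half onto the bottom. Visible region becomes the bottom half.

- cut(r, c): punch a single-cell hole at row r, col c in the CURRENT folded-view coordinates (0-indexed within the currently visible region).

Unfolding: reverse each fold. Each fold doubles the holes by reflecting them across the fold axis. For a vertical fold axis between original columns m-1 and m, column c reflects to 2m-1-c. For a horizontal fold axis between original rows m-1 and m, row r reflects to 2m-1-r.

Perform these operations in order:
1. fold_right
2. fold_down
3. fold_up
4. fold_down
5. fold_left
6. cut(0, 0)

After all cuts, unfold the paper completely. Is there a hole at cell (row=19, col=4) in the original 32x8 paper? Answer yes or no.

Op 1 fold_right: fold axis v@4; visible region now rows[0,32) x cols[4,8) = 32x4
Op 2 fold_down: fold axis h@16; visible region now rows[16,32) x cols[4,8) = 16x4
Op 3 fold_up: fold axis h@24; visible region now rows[16,24) x cols[4,8) = 8x4
Op 4 fold_down: fold axis h@20; visible region now rows[20,24) x cols[4,8) = 4x4
Op 5 fold_left: fold axis v@6; visible region now rows[20,24) x cols[4,6) = 4x2
Op 6 cut(0, 0): punch at orig (20,4); cuts so far [(20, 4)]; region rows[20,24) x cols[4,6) = 4x2
Unfold 1 (reflect across v@6): 2 holes -> [(20, 4), (20, 7)]
Unfold 2 (reflect across h@20): 4 holes -> [(19, 4), (19, 7), (20, 4), (20, 7)]
Unfold 3 (reflect across h@24): 8 holes -> [(19, 4), (19, 7), (20, 4), (20, 7), (27, 4), (27, 7), (28, 4), (28, 7)]
Unfold 4 (reflect across h@16): 16 holes -> [(3, 4), (3, 7), (4, 4), (4, 7), (11, 4), (11, 7), (12, 4), (12, 7), (19, 4), (19, 7), (20, 4), (20, 7), (27, 4), (27, 7), (28, 4), (28, 7)]
Unfold 5 (reflect across v@4): 32 holes -> [(3, 0), (3, 3), (3, 4), (3, 7), (4, 0), (4, 3), (4, 4), (4, 7), (11, 0), (11, 3), (11, 4), (11, 7), (12, 0), (12, 3), (12, 4), (12, 7), (19, 0), (19, 3), (19, 4), (19, 7), (20, 0), (20, 3), (20, 4), (20, 7), (27, 0), (27, 3), (27, 4), (27, 7), (28, 0), (28, 3), (28, 4), (28, 7)]
Holes: [(3, 0), (3, 3), (3, 4), (3, 7), (4, 0), (4, 3), (4, 4), (4, 7), (11, 0), (11, 3), (11, 4), (11, 7), (12, 0), (12, 3), (12, 4), (12, 7), (19, 0), (19, 3), (19, 4), (19, 7), (20, 0), (20, 3), (20, 4), (20, 7), (27, 0), (27, 3), (27, 4), (27, 7), (28, 0), (28, 3), (28, 4), (28, 7)]

Answer: yes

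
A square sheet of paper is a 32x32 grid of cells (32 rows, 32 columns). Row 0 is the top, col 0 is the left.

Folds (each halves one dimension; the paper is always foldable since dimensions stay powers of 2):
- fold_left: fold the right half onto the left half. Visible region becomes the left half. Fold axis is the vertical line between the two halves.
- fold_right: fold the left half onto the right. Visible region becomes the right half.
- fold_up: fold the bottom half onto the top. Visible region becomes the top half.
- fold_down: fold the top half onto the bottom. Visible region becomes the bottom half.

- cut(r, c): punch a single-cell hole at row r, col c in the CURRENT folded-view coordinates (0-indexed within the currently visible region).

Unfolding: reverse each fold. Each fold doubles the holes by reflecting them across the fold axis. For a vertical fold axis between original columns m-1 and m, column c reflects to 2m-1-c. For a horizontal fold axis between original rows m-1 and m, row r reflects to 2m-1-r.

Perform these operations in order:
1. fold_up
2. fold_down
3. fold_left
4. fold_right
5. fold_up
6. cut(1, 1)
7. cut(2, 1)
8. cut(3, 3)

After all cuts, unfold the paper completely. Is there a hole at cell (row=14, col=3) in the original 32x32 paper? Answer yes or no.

Answer: no

Derivation:
Op 1 fold_up: fold axis h@16; visible region now rows[0,16) x cols[0,32) = 16x32
Op 2 fold_down: fold axis h@8; visible region now rows[8,16) x cols[0,32) = 8x32
Op 3 fold_left: fold axis v@16; visible region now rows[8,16) x cols[0,16) = 8x16
Op 4 fold_right: fold axis v@8; visible region now rows[8,16) x cols[8,16) = 8x8
Op 5 fold_up: fold axis h@12; visible region now rows[8,12) x cols[8,16) = 4x8
Op 6 cut(1, 1): punch at orig (9,9); cuts so far [(9, 9)]; region rows[8,12) x cols[8,16) = 4x8
Op 7 cut(2, 1): punch at orig (10,9); cuts so far [(9, 9), (10, 9)]; region rows[8,12) x cols[8,16) = 4x8
Op 8 cut(3, 3): punch at orig (11,11); cuts so far [(9, 9), (10, 9), (11, 11)]; region rows[8,12) x cols[8,16) = 4x8
Unfold 1 (reflect across h@12): 6 holes -> [(9, 9), (10, 9), (11, 11), (12, 11), (13, 9), (14, 9)]
Unfold 2 (reflect across v@8): 12 holes -> [(9, 6), (9, 9), (10, 6), (10, 9), (11, 4), (11, 11), (12, 4), (12, 11), (13, 6), (13, 9), (14, 6), (14, 9)]
Unfold 3 (reflect across v@16): 24 holes -> [(9, 6), (9, 9), (9, 22), (9, 25), (10, 6), (10, 9), (10, 22), (10, 25), (11, 4), (11, 11), (11, 20), (11, 27), (12, 4), (12, 11), (12, 20), (12, 27), (13, 6), (13, 9), (13, 22), (13, 25), (14, 6), (14, 9), (14, 22), (14, 25)]
Unfold 4 (reflect across h@8): 48 holes -> [(1, 6), (1, 9), (1, 22), (1, 25), (2, 6), (2, 9), (2, 22), (2, 25), (3, 4), (3, 11), (3, 20), (3, 27), (4, 4), (4, 11), (4, 20), (4, 27), (5, 6), (5, 9), (5, 22), (5, 25), (6, 6), (6, 9), (6, 22), (6, 25), (9, 6), (9, 9), (9, 22), (9, 25), (10, 6), (10, 9), (10, 22), (10, 25), (11, 4), (11, 11), (11, 20), (11, 27), (12, 4), (12, 11), (12, 20), (12, 27), (13, 6), (13, 9), (13, 22), (13, 25), (14, 6), (14, 9), (14, 22), (14, 25)]
Unfold 5 (reflect across h@16): 96 holes -> [(1, 6), (1, 9), (1, 22), (1, 25), (2, 6), (2, 9), (2, 22), (2, 25), (3, 4), (3, 11), (3, 20), (3, 27), (4, 4), (4, 11), (4, 20), (4, 27), (5, 6), (5, 9), (5, 22), (5, 25), (6, 6), (6, 9), (6, 22), (6, 25), (9, 6), (9, 9), (9, 22), (9, 25), (10, 6), (10, 9), (10, 22), (10, 25), (11, 4), (11, 11), (11, 20), (11, 27), (12, 4), (12, 11), (12, 20), (12, 27), (13, 6), (13, 9), (13, 22), (13, 25), (14, 6), (14, 9), (14, 22), (14, 25), (17, 6), (17, 9), (17, 22), (17, 25), (18, 6), (18, 9), (18, 22), (18, 25), (19, 4), (19, 11), (19, 20), (19, 27), (20, 4), (20, 11), (20, 20), (20, 27), (21, 6), (21, 9), (21, 22), (21, 25), (22, 6), (22, 9), (22, 22), (22, 25), (25, 6), (25, 9), (25, 22), (25, 25), (26, 6), (26, 9), (26, 22), (26, 25), (27, 4), (27, 11), (27, 20), (27, 27), (28, 4), (28, 11), (28, 20), (28, 27), (29, 6), (29, 9), (29, 22), (29, 25), (30, 6), (30, 9), (30, 22), (30, 25)]
Holes: [(1, 6), (1, 9), (1, 22), (1, 25), (2, 6), (2, 9), (2, 22), (2, 25), (3, 4), (3, 11), (3, 20), (3, 27), (4, 4), (4, 11), (4, 20), (4, 27), (5, 6), (5, 9), (5, 22), (5, 25), (6, 6), (6, 9), (6, 22), (6, 25), (9, 6), (9, 9), (9, 22), (9, 25), (10, 6), (10, 9), (10, 22), (10, 25), (11, 4), (11, 11), (11, 20), (11, 27), (12, 4), (12, 11), (12, 20), (12, 27), (13, 6), (13, 9), (13, 22), (13, 25), (14, 6), (14, 9), (14, 22), (14, 25), (17, 6), (17, 9), (17, 22), (17, 25), (18, 6), (18, 9), (18, 22), (18, 25), (19, 4), (19, 11), (19, 20), (19, 27), (20, 4), (20, 11), (20, 20), (20, 27), (21, 6), (21, 9), (21, 22), (21, 25), (22, 6), (22, 9), (22, 22), (22, 25), (25, 6), (25, 9), (25, 22), (25, 25), (26, 6), (26, 9), (26, 22), (26, 25), (27, 4), (27, 11), (27, 20), (27, 27), (28, 4), (28, 11), (28, 20), (28, 27), (29, 6), (29, 9), (29, 22), (29, 25), (30, 6), (30, 9), (30, 22), (30, 25)]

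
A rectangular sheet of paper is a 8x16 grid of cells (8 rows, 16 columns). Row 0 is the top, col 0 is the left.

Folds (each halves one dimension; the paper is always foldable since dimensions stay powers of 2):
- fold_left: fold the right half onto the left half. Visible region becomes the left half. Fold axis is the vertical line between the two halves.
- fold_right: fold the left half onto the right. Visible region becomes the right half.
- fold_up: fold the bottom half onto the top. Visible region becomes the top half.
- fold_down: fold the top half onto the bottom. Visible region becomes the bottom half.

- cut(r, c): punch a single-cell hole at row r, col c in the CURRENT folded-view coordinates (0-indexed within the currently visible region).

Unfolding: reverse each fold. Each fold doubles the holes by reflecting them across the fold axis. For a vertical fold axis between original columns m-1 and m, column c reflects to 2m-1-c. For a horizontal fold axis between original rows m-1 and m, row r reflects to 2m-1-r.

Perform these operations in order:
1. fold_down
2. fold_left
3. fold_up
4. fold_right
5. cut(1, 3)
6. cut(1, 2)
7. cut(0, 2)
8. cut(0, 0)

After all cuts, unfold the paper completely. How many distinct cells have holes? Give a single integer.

Op 1 fold_down: fold axis h@4; visible region now rows[4,8) x cols[0,16) = 4x16
Op 2 fold_left: fold axis v@8; visible region now rows[4,8) x cols[0,8) = 4x8
Op 3 fold_up: fold axis h@6; visible region now rows[4,6) x cols[0,8) = 2x8
Op 4 fold_right: fold axis v@4; visible region now rows[4,6) x cols[4,8) = 2x4
Op 5 cut(1, 3): punch at orig (5,7); cuts so far [(5, 7)]; region rows[4,6) x cols[4,8) = 2x4
Op 6 cut(1, 2): punch at orig (5,6); cuts so far [(5, 6), (5, 7)]; region rows[4,6) x cols[4,8) = 2x4
Op 7 cut(0, 2): punch at orig (4,6); cuts so far [(4, 6), (5, 6), (5, 7)]; region rows[4,6) x cols[4,8) = 2x4
Op 8 cut(0, 0): punch at orig (4,4); cuts so far [(4, 4), (4, 6), (5, 6), (5, 7)]; region rows[4,6) x cols[4,8) = 2x4
Unfold 1 (reflect across v@4): 8 holes -> [(4, 1), (4, 3), (4, 4), (4, 6), (5, 0), (5, 1), (5, 6), (5, 7)]
Unfold 2 (reflect across h@6): 16 holes -> [(4, 1), (4, 3), (4, 4), (4, 6), (5, 0), (5, 1), (5, 6), (5, 7), (6, 0), (6, 1), (6, 6), (6, 7), (7, 1), (7, 3), (7, 4), (7, 6)]
Unfold 3 (reflect across v@8): 32 holes -> [(4, 1), (4, 3), (4, 4), (4, 6), (4, 9), (4, 11), (4, 12), (4, 14), (5, 0), (5, 1), (5, 6), (5, 7), (5, 8), (5, 9), (5, 14), (5, 15), (6, 0), (6, 1), (6, 6), (6, 7), (6, 8), (6, 9), (6, 14), (6, 15), (7, 1), (7, 3), (7, 4), (7, 6), (7, 9), (7, 11), (7, 12), (7, 14)]
Unfold 4 (reflect across h@4): 64 holes -> [(0, 1), (0, 3), (0, 4), (0, 6), (0, 9), (0, 11), (0, 12), (0, 14), (1, 0), (1, 1), (1, 6), (1, 7), (1, 8), (1, 9), (1, 14), (1, 15), (2, 0), (2, 1), (2, 6), (2, 7), (2, 8), (2, 9), (2, 14), (2, 15), (3, 1), (3, 3), (3, 4), (3, 6), (3, 9), (3, 11), (3, 12), (3, 14), (4, 1), (4, 3), (4, 4), (4, 6), (4, 9), (4, 11), (4, 12), (4, 14), (5, 0), (5, 1), (5, 6), (5, 7), (5, 8), (5, 9), (5, 14), (5, 15), (6, 0), (6, 1), (6, 6), (6, 7), (6, 8), (6, 9), (6, 14), (6, 15), (7, 1), (7, 3), (7, 4), (7, 6), (7, 9), (7, 11), (7, 12), (7, 14)]

Answer: 64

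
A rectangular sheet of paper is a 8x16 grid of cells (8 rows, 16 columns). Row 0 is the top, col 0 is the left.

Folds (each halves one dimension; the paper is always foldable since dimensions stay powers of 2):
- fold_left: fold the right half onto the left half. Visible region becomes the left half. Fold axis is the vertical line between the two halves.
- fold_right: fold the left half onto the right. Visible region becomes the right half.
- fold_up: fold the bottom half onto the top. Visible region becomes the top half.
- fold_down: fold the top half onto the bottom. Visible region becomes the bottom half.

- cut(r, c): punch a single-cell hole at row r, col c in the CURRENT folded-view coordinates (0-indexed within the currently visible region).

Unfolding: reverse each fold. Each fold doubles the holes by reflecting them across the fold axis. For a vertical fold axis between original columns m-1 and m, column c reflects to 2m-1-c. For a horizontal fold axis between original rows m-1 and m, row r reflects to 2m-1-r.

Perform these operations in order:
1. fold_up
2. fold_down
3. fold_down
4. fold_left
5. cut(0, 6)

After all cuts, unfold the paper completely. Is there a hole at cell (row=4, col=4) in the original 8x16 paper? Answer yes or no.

Op 1 fold_up: fold axis h@4; visible region now rows[0,4) x cols[0,16) = 4x16
Op 2 fold_down: fold axis h@2; visible region now rows[2,4) x cols[0,16) = 2x16
Op 3 fold_down: fold axis h@3; visible region now rows[3,4) x cols[0,16) = 1x16
Op 4 fold_left: fold axis v@8; visible region now rows[3,4) x cols[0,8) = 1x8
Op 5 cut(0, 6): punch at orig (3,6); cuts so far [(3, 6)]; region rows[3,4) x cols[0,8) = 1x8
Unfold 1 (reflect across v@8): 2 holes -> [(3, 6), (3, 9)]
Unfold 2 (reflect across h@3): 4 holes -> [(2, 6), (2, 9), (3, 6), (3, 9)]
Unfold 3 (reflect across h@2): 8 holes -> [(0, 6), (0, 9), (1, 6), (1, 9), (2, 6), (2, 9), (3, 6), (3, 9)]
Unfold 4 (reflect across h@4): 16 holes -> [(0, 6), (0, 9), (1, 6), (1, 9), (2, 6), (2, 9), (3, 6), (3, 9), (4, 6), (4, 9), (5, 6), (5, 9), (6, 6), (6, 9), (7, 6), (7, 9)]
Holes: [(0, 6), (0, 9), (1, 6), (1, 9), (2, 6), (2, 9), (3, 6), (3, 9), (4, 6), (4, 9), (5, 6), (5, 9), (6, 6), (6, 9), (7, 6), (7, 9)]

Answer: no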